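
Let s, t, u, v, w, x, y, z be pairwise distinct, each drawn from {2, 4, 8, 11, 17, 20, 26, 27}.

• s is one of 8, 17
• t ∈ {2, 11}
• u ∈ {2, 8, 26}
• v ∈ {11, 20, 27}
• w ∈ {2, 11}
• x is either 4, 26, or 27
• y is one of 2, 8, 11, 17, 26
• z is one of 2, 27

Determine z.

27

The 8 variables draw from only 8 values {2, 4, 8, 11, 17, 20, 26, 27}, so each is used; only x can be 4, hence x = 4.
The 7 still-open variables draw from only 7 values {2, 8, 11, 17, 20, 26, 27}, so each is used; only v can be 20, hence v = 20.
The 6 still-open variables draw from only 6 values {2, 8, 11, 17, 26, 27}, so each is used; only z can be 27, hence z = 27.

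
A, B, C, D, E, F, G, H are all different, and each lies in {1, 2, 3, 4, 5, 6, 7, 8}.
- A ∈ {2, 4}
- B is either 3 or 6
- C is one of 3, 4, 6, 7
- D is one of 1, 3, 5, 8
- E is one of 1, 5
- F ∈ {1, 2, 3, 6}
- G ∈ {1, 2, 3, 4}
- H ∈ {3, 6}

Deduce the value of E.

5

Among the 8 variables, 7 fits only C (and all 8 values in {1, 2, 3, 4, 5, 6, 7, 8} must be used), so C = 7.
Among the 7 still-open variables, 8 fits only D (and all 7 values in {1, 2, 3, 4, 5, 6, 8} must be used), so D = 8.
The 6 still-open variables together cover exactly {1, 2, 3, 4, 5, 6} — 6 values for 6 variables — and 5 appears only in E's list, so E = 5.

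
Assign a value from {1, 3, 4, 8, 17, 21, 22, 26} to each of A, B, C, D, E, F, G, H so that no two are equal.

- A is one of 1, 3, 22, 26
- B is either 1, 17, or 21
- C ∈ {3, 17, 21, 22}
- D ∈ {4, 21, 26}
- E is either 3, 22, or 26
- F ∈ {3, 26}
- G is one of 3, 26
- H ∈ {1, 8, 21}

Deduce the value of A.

Among the 8 variables, 4 fits only D (and all 8 values in {1, 3, 4, 8, 17, 21, 22, 26} must be used), so D = 4.
The 7 still-open variables draw from only 7 values {1, 3, 8, 17, 21, 22, 26}, so each is used; only H can be 8, hence H = 8.
F and G between them cover only {3, 26} — a naked pair. Remove those values from A, C, E.
E has just one choice, so E = 22. So A, C can't be 22.
So A = 1.

1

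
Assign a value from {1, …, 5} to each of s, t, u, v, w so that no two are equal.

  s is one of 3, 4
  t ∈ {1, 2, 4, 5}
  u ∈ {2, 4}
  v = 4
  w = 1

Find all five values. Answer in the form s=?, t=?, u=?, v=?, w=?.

s=3, t=5, u=2, v=4, w=1

v has just one choice, so v = 4. Remove 4 from s, t, u.
That leaves w = 1. Strike 1 from t.
s has just one choice, so s = 3.
u must be 2 (only option left). So t can't be 2.
t must be 5 (only option left).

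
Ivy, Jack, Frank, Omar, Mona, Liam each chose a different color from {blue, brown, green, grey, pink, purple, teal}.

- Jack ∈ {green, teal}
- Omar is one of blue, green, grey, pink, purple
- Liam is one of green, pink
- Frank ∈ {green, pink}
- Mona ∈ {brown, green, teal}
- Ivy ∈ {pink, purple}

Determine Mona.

brown

Frank and Liam share exactly the 2 values {green, pink}; by pigeonhole those values go to them, so strike green, pink from Ivy, Jack, Omar, Mona.
Ivy has just one choice, so Ivy = purple. So Omar can't be purple.
That leaves Jack = teal. Strike teal from Mona.
So Mona = brown.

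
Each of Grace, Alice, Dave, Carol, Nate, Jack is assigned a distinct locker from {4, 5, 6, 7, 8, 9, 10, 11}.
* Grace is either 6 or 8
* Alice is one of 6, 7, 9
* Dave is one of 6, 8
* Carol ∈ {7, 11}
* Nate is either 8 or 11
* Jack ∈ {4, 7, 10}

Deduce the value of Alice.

9

The 2 variables Grace and Dave are confined to {6, 8}, which locks those values in; drop them from Alice, Nate.
That leaves Nate = 11. Remove 11 from Carol.
Carol's domain is down to {7}, so Carol = 7. Eliminate 7 elsewhere: Alice, Jack.
So Alice = 9.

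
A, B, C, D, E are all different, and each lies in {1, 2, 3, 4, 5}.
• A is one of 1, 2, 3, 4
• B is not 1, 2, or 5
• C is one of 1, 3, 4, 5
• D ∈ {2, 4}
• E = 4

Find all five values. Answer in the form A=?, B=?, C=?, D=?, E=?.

E has just one choice, so E = 4. So A, B, C, D can't be 4.
B has just one choice, so B = 3. Eliminate 3 elsewhere: A, C.
That leaves D = 2. Strike 2 from A.
A must be 1 (only option left). So C can't be 1.
That leaves C = 5.

A=1, B=3, C=5, D=2, E=4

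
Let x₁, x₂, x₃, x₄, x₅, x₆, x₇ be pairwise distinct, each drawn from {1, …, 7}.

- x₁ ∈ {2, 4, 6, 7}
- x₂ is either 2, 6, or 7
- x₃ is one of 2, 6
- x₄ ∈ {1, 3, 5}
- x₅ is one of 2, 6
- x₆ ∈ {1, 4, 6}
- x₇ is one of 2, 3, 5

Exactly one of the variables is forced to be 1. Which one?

x₃ and x₅ share exactly the 2 values {2, 6}; by pigeonhole those values go to them, so strike 2, 6 from x₁, x₂, x₆, x₇.
x₂ has just one choice, so x₂ = 7. So x₁ can't be 7.
x₁'s domain is down to {4}, so x₁ = 4. So x₆ can't be 4.
So 1 goes to x₆.

x₆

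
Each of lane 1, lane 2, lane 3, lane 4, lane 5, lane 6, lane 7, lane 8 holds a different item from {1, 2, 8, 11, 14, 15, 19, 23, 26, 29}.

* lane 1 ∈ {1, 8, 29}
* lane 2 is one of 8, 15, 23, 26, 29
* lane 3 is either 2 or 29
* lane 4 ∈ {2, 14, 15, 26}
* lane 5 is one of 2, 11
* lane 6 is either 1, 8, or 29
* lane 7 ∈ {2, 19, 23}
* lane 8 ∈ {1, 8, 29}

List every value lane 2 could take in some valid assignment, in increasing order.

15, 23, 26

The 3 variables lane 1, lane 6, lane 8 are confined to {1, 8, 29}, which locks those values in; drop them from lane 2, lane 3.
That leaves lane 3 = 2. Remove 2 from lane 4, lane 5, lane 7.
lane 5 must be 11 (only option left).
No further eliminations apply; lane 2 can still be any of 15, 23, 26.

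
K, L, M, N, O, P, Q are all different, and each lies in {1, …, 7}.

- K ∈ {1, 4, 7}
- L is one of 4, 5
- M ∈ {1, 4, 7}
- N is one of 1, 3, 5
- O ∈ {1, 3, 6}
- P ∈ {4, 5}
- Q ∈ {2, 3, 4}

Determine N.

Among the 7 variables, 2 fits only Q (and all 7 values in {1, 2, 3, 4, 5, 6, 7} must be used), so Q = 2.
The 6 still-open variables together cover exactly {1, 3, 4, 5, 6, 7} — 6 values for 6 variables — and 6 appears only in O's list, so O = 6.
The 5 still-open variables together cover exactly {1, 3, 4, 5, 7} — 5 values for 5 variables — and 3 appears only in N's list, so N = 3.

3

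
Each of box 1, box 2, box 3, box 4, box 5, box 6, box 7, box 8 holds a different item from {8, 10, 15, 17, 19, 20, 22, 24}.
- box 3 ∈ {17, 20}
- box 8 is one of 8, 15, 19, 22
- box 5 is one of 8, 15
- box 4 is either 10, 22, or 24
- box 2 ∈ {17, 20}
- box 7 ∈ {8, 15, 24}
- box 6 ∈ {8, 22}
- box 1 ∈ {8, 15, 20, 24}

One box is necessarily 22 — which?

The 8 variables together cover exactly {8, 10, 15, 17, 19, 20, 22, 24} — 8 values for 8 variables — and 10 appears only in box 4's list, so box 4 = 10.
The 7 still-open variables draw from only 7 values {8, 15, 17, 19, 20, 22, 24}, so each is used; only box 8 can be 19, hence box 8 = 19.
The 6 still-open variables together cover exactly {8, 15, 17, 20, 22, 24} — 6 values for 6 variables — and 22 appears only in box 6's list, so box 6 = 22.

box 6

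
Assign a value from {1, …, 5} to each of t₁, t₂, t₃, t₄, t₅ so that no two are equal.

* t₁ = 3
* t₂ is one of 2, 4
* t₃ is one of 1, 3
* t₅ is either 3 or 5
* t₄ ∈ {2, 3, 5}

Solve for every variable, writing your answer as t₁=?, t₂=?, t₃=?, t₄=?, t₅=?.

t₁ has just one choice, so t₁ = 3. Strike 3 from t₃, t₄, t₅.
t₃'s domain is down to {1}, so t₃ = 1.
That leaves t₅ = 5. Remove 5 from t₄.
That leaves t₄ = 2. Remove 2 from t₂.
t₂ must be 4 (only option left).

t₁=3, t₂=4, t₃=1, t₄=2, t₅=5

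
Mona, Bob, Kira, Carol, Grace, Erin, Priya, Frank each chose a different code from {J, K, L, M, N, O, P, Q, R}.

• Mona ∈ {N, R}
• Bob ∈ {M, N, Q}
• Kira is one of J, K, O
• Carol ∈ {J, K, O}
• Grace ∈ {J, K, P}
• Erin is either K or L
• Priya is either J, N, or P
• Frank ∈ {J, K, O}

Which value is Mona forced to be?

R

Kira, Carol, Frank share exactly the 3 values {J, K, O}; by pigeonhole those values go to them, so strike J, K, O from Grace, Erin, Priya.
Grace's domain is down to {P}, so Grace = P. Remove P from Priya.
Erin must be L (only option left).
That leaves Priya = N. So Mona, Bob can't be N.
So Mona = R.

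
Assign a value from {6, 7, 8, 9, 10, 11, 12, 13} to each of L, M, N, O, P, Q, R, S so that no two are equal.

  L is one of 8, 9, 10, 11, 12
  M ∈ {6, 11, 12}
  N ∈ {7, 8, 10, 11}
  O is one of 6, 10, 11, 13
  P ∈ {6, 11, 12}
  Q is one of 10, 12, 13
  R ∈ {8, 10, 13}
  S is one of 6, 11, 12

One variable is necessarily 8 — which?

R

Among the 8 variables, 7 fits only N (and all 8 values in {6, 7, 8, 9, 10, 11, 12, 13} must be used), so N = 7.
The 7 still-open variables together cover exactly {6, 8, 9, 10, 11, 12, 13} — 7 values for 7 variables — and 9 appears only in L's list, so L = 9.
Among the 6 still-open variables, 8 fits only R (and all 6 values in {6, 8, 10, 11, 12, 13} must be used), so R = 8.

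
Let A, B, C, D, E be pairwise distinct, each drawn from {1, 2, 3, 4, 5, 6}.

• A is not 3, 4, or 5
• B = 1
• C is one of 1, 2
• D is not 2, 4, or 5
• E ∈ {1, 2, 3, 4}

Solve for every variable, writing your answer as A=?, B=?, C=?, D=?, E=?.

B has just one choice, so B = 1. Strike 1 from A, C, D, E.
C must be 2 (only option left). Remove 2 from A, E.
That leaves A = 6. Eliminate 6 elsewhere: D.
D has just one choice, so D = 3. So E can't be 3.
E has just one choice, so E = 4.

A=6, B=1, C=2, D=3, E=4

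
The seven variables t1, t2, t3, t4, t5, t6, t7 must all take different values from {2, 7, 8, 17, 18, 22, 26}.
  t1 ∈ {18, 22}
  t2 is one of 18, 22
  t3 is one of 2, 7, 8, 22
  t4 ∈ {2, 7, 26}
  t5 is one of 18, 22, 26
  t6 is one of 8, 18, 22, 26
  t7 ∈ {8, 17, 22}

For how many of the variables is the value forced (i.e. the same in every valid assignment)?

3

The 7 variables draw from only 7 values {2, 7, 8, 17, 18, 22, 26}, so each is used; only t7 can be 17, hence t7 = 17.
t1 and t2 between them cover only {18, 22} — a naked pair. Remove those values from t3, t5, t6.
t5 must be 26 (only option left). Remove 26 from t4, t6.
t6 must be 8 (only option left). Strike 8 from t3.
Determined: t5=26, t6=8, t7=17. The other variables each still have more than one consistent value. That makes 3.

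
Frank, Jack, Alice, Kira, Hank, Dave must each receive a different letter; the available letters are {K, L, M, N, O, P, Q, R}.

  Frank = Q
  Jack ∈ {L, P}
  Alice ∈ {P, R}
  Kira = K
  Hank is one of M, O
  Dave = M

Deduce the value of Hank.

Frank's domain is down to {Q}, so Frank = Q.
Kira must be K (only option left).
That leaves Dave = M. Strike M from Hank.
So Hank = O.

O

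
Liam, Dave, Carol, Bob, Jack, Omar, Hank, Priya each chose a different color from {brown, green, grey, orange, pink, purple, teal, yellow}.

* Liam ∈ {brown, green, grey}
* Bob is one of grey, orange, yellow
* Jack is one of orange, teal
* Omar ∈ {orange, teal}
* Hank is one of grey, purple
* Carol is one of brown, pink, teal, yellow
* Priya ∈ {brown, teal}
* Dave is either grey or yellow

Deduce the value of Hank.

Among the 8 variables, green fits only Liam (and all 8 values in {brown, green, grey, orange, pink, purple, teal, yellow} must be used), so Liam = green.
The 7 still-open variables draw from only 7 values {brown, grey, orange, pink, purple, teal, yellow}, so each is used; only Carol can be pink, hence Carol = pink.
The 6 still-open variables draw from only 6 values {brown, grey, orange, purple, teal, yellow}, so each is used; only Priya can be brown, hence Priya = brown.
Among the 5 still-open variables, purple fits only Hank (and all 5 values in {grey, orange, purple, teal, yellow} must be used), so Hank = purple.

purple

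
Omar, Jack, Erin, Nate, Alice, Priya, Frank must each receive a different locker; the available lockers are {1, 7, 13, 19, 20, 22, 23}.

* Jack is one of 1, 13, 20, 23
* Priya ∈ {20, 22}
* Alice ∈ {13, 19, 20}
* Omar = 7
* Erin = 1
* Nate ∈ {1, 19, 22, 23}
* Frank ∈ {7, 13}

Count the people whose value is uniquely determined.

3

Omar has just one choice, so Omar = 7. Eliminate 7 elsewhere: Frank.
That leaves Erin = 1. So Jack, Nate can't be 1.
Frank's domain is down to {13}, so Frank = 13. Strike 13 from Jack, Alice.
Determined: Omar=7, Erin=1, Frank=13. The other people each still have more than one consistent value. That makes 3.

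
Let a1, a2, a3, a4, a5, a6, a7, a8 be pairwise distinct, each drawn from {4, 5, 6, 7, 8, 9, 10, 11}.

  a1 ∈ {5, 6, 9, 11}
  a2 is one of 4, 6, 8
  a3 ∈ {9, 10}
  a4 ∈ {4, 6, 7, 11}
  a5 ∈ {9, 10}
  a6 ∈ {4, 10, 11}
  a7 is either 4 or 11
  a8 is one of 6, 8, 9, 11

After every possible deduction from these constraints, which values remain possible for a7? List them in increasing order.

Among the 8 variables, 5 fits only a1 (and all 8 values in {4, 5, 6, 7, 8, 9, 10, 11} must be used), so a1 = 5.
The 7 still-open variables draw from only 7 values {4, 6, 7, 8, 9, 10, 11}, so each is used; only a4 can be 7, hence a4 = 7.
a3 and a5 between them cover only {9, 10} — a naked pair. Remove those values from a6, a8.
The 2 variables a6 and a7 are confined to {4, 11}, which locks those values in; drop them from a2, a8.
No further eliminations apply; a7 can still be any of 4, 11.

4, 11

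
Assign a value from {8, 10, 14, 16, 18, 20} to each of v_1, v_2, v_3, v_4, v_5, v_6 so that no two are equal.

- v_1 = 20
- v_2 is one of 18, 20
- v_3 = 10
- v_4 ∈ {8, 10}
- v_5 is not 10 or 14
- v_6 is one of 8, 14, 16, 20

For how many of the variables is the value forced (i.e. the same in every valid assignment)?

6

v_1's domain is down to {20}, so v_1 = 20. So v_2, v_5, v_6 can't be 20.
v_2's domain is down to {18}, so v_2 = 18. Eliminate 18 elsewhere: v_5.
v_3's domain is down to {10}, so v_3 = 10. Strike 10 from v_4.
v_4 must be 8 (only option left). Strike 8 from v_5, v_6.
v_5 must be 16 (only option left). So v_6 can't be 16.
v_6's domain is down to {14}, so v_6 = 14.
Every variable is fixed: v_1=20, v_2=18, v_3=10, v_4=8, v_5=16, v_6=14. That makes 6.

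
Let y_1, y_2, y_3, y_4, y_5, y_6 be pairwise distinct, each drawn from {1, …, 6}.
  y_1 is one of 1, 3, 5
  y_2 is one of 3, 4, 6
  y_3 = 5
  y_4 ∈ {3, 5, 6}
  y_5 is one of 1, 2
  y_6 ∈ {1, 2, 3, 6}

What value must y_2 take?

4

y_3 has just one choice, so y_3 = 5. Remove 5 from y_1, y_4.
Among the 5 still-open variables, 4 fits only y_2 (and all 5 values in {1, 2, 3, 4, 6} must be used), so y_2 = 4.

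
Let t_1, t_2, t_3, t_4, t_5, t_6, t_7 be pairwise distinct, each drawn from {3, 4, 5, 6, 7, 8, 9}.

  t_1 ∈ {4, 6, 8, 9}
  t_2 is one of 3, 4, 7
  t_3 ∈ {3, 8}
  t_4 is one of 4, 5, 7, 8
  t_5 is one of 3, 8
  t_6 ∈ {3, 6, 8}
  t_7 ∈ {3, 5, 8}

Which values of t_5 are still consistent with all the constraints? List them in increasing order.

3, 8

Among the 7 variables, 9 fits only t_1 (and all 7 values in {3, 4, 5, 6, 7, 8, 9} must be used), so t_1 = 9.
The 6 still-open variables draw from only 6 values {3, 4, 5, 6, 7, 8}, so each is used; only t_6 can be 6, hence t_6 = 6.
t_3 and t_5 between them cover only {3, 8} — a naked pair. Remove those values from t_2, t_4, t_7.
That leaves t_7 = 5. Eliminate 5 elsewhere: t_4.
No further eliminations apply; t_5 can still be any of 3, 8.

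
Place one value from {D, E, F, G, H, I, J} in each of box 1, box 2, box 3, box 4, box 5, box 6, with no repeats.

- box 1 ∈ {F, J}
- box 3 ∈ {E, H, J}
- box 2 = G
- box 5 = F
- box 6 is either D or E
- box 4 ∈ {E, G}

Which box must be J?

box 1

box 2 has just one choice, so box 2 = G. Eliminate G elsewhere: box 4.
box 4 has just one choice, so box 4 = E. So box 3, box 6 can't be E.
That leaves box 5 = F. Eliminate F elsewhere: box 1.
So J goes to box 1.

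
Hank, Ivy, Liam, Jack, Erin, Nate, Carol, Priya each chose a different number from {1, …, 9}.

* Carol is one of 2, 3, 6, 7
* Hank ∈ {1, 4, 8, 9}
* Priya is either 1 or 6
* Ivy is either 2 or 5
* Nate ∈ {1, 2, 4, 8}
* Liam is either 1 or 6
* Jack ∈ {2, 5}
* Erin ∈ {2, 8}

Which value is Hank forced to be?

The 2 variables Ivy and Jack are confined to {2, 5}, which locks those values in; drop them from Erin, Nate, Carol.
That leaves Erin = 8. Remove 8 from Hank, Nate.
The 2 variables Liam and Priya are confined to {1, 6}, which locks those values in; drop them from Hank, Nate, Carol.
Nate has just one choice, so Nate = 4. Remove 4 from Hank.
So Hank = 9.

9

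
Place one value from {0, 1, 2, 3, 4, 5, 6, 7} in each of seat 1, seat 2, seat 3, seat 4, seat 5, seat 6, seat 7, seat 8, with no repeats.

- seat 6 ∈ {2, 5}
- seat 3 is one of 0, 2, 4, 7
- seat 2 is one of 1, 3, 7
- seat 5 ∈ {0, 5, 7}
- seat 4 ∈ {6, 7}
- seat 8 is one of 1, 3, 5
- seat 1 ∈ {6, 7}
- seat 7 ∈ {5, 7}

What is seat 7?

5

The 8 variables together cover exactly {0, 1, 2, 3, 4, 5, 6, 7} — 8 values for 8 variables — and 4 appears only in seat 3's list, so seat 3 = 4.
The 7 still-open variables together cover exactly {0, 1, 2, 3, 5, 6, 7} — 7 values for 7 variables — and 0 appears only in seat 5's list, so seat 5 = 0.
Among the 6 still-open variables, 2 fits only seat 6 (and all 6 values in {1, 2, 3, 5, 6, 7} must be used), so seat 6 = 2.
seat 1 and seat 4 share exactly the 2 values {6, 7}; by pigeonhole those values go to them, so strike 6, 7 from seat 2, seat 7.
So seat 7 = 5.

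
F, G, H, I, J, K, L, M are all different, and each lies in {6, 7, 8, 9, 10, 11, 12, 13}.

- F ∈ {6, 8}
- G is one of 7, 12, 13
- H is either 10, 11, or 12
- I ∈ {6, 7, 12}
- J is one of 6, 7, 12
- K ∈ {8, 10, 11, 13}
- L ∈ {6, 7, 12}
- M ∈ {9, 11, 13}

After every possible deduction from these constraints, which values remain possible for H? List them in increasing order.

10, 11

The 8 variables draw from only 8 values {6, 7, 8, 9, 10, 11, 12, 13}, so each is used; only M can be 9, hence M = 9.
I, J, L between them cover only {6, 7, 12} — a naked triple. Remove those values from F, G, H.
F has just one choice, so F = 8. Remove 8 from K.
G's domain is down to {13}, so G = 13. So K can't be 13.
No further eliminations apply; H can still be any of 10, 11.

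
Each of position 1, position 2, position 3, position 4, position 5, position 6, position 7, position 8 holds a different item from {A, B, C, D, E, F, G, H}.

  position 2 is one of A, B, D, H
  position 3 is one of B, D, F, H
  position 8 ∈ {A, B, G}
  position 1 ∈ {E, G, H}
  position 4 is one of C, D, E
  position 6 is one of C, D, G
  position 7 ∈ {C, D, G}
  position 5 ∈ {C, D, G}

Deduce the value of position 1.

Among the 8 variables, F fits only position 3 (and all 8 values in {A, B, C, D, E, F, G, H} must be used), so position 3 = F.
position 5, position 6, position 7 share exactly the 3 values {C, D, G}; by pigeonhole those values go to them, so strike C, D, G from position 1, position 2, position 4, position 8.
position 4 must be E (only option left). Eliminate E elsewhere: position 1.
So position 1 = H.

H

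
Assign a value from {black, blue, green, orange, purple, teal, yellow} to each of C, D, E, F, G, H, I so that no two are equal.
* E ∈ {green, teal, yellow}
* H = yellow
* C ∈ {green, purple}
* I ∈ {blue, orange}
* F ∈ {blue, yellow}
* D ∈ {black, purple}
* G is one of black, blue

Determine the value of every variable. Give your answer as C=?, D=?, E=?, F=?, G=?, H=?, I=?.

C=green, D=purple, E=teal, F=blue, G=black, H=yellow, I=orange

H has just one choice, so H = yellow. Eliminate yellow elsewhere: E, F.
F must be blue (only option left). Strike blue from G, I.
G's domain is down to {black}, so G = black. Strike black from D.
That leaves I = orange.
D's domain is down to {purple}, so D = purple. Strike purple from C.
C's domain is down to {green}, so C = green. Remove green from E.
E has just one choice, so E = teal.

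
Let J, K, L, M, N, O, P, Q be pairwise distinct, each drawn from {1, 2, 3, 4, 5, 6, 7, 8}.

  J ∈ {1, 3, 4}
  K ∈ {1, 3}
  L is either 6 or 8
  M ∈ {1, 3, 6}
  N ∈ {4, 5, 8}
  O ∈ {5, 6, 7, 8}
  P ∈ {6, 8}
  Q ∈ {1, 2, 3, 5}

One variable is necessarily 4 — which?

Among the 8 variables, 2 fits only Q (and all 8 values in {1, 2, 3, 4, 5, 6, 7, 8} must be used), so Q = 2.
The 7 still-open variables together cover exactly {1, 3, 4, 5, 6, 7, 8} — 7 values for 7 variables — and 7 appears only in O's list, so O = 7.
Among the 6 still-open variables, 5 fits only N (and all 6 values in {1, 3, 4, 5, 6, 8} must be used), so N = 5.
Among the 5 still-open variables, 4 fits only J (and all 5 values in {1, 3, 4, 6, 8} must be used), so J = 4.

J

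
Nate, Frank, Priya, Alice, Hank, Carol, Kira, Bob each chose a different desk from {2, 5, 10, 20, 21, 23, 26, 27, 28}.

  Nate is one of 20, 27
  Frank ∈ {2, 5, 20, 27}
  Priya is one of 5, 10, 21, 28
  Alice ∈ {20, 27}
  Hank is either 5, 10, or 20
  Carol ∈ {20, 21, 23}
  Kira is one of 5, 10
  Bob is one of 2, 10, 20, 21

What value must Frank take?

The 8 variables draw from only 8 values {2, 5, 10, 20, 21, 23, 27, 28}, so each is used; only Carol can be 23, hence Carol = 23.
Among the 7 still-open variables, 28 fits only Priya (and all 7 values in {2, 5, 10, 20, 21, 27, 28} must be used), so Priya = 28.
The 6 still-open variables draw from only 6 values {2, 5, 10, 20, 21, 27}, so each is used; only Bob can be 21, hence Bob = 21.
The 5 still-open variables draw from only 5 values {2, 5, 10, 20, 27}, so each is used; only Frank can be 2, hence Frank = 2.

2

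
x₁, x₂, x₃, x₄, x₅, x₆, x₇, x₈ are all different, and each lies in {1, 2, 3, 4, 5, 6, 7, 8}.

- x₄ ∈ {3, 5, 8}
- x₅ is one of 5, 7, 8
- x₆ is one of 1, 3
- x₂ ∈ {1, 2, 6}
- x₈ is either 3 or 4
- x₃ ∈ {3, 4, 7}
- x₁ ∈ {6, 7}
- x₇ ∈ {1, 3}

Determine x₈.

4

The 8 variables together cover exactly {1, 2, 3, 4, 5, 6, 7, 8} — 8 values for 8 variables — and 2 appears only in x₂'s list, so x₂ = 2.
The 7 still-open variables draw from only 7 values {1, 3, 4, 5, 6, 7, 8}, so each is used; only x₁ can be 6, hence x₁ = 6.
The 2 variables x₆ and x₇ are confined to {1, 3}, which locks those values in; drop them from x₃, x₄, x₈.
So x₈ = 4.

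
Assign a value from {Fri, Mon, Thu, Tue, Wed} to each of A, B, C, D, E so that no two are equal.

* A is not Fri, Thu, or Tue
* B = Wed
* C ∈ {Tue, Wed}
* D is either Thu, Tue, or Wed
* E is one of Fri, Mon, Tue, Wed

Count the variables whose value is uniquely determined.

5

B's domain is down to {Wed}, so B = Wed. Strike Wed from A, C, D, E.
C must be Tue (only option left). Remove Tue from D, E.
D's domain is down to {Thu}, so D = Thu.
A has just one choice, so A = Mon. Strike Mon from E.
E must be Fri (only option left).
Every variable is fixed: A=Mon, B=Wed, C=Tue, D=Thu, E=Fri. That makes 5.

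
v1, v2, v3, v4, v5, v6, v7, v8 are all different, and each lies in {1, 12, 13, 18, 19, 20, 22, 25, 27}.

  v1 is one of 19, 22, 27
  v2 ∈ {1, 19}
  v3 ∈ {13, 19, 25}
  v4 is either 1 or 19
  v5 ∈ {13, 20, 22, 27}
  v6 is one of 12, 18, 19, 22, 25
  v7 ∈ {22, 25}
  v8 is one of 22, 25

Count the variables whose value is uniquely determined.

3

The 2 variables v2 and v4 are confined to {1, 19}, which locks those values in; drop them from v1, v3, v6.
v7 and v8 between them cover only {22, 25} — a naked pair. Remove those values from v1, v3, v5, v6.
That leaves v1 = 27. Eliminate 27 elsewhere: v5.
v3 has just one choice, so v3 = 13. Strike 13 from v5.
v5 has just one choice, so v5 = 20.
Determined: v1=27, v3=13, v5=20. The other variables each still have more than one consistent value. That makes 3.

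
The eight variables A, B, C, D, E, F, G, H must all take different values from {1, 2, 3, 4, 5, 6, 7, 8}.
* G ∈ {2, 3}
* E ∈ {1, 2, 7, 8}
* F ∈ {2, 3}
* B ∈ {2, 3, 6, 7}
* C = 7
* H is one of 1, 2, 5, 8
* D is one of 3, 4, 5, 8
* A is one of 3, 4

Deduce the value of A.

4

C's domain is down to {7}, so C = 7. So B, E can't be 7.
The 7 still-open variables together cover exactly {1, 2, 3, 4, 5, 6, 8} — 7 values for 7 variables — and 6 appears only in B's list, so B = 6.
The 2 variables F and G are confined to {2, 3}, which locks those values in; drop them from A, D, E, H.
So A = 4.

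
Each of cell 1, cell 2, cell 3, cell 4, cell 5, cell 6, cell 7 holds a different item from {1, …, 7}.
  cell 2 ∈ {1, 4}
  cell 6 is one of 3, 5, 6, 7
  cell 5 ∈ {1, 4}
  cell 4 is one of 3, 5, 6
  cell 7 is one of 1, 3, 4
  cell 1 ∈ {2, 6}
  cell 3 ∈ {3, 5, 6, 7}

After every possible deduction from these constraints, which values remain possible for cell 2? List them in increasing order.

1, 4

Among the 7 variables, 2 fits only cell 1 (and all 7 values in {1, 2, 3, 4, 5, 6, 7} must be used), so cell 1 = 2.
cell 2 and cell 5 between them cover only {1, 4} — a naked pair. Remove those values from cell 7.
cell 7 has just one choice, so cell 7 = 3. So cell 3, cell 4, cell 6 can't be 3.
No further eliminations apply; cell 2 can still be any of 1, 4.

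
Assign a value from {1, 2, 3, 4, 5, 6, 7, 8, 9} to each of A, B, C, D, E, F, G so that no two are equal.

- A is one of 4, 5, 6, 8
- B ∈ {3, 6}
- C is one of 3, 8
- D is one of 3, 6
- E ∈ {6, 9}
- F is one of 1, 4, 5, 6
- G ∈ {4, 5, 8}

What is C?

The 7 variables draw from only 7 values {1, 3, 4, 5, 6, 8, 9}, so each is used; only F can be 1, hence F = 1.
The 6 still-open variables draw from only 6 values {3, 4, 5, 6, 8, 9}, so each is used; only E can be 9, hence E = 9.
B and D between them cover only {3, 6} — a naked pair. Remove those values from A, C.
So C = 8.

8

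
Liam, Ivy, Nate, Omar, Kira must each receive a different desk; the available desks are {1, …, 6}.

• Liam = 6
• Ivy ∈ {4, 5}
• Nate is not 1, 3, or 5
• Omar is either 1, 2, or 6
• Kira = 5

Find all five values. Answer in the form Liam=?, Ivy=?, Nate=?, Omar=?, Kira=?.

Liam=6, Ivy=4, Nate=2, Omar=1, Kira=5

Liam's domain is down to {6}, so Liam = 6. Strike 6 from Nate, Omar.
Kira has just one choice, so Kira = 5. Remove 5 from Ivy.
Ivy must be 4 (only option left). So Nate can't be 4.
Nate has just one choice, so Nate = 2. Remove 2 from Omar.
Omar has just one choice, so Omar = 1.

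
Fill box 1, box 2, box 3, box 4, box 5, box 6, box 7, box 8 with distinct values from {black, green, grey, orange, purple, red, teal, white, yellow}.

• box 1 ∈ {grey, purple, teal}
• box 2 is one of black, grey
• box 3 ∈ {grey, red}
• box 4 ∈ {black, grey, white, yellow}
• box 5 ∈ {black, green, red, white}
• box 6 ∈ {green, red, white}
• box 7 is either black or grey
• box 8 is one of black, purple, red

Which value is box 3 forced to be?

Among the 8 variables, teal fits only box 1 (and all 8 values in {black, green, grey, purple, red, teal, white, yellow} must be used), so box 1 = teal.
The 7 still-open variables together cover exactly {black, green, grey, purple, red, white, yellow} — 7 values for 7 variables — and purple appears only in box 8's list, so box 8 = purple.
The 6 still-open variables together cover exactly {black, green, grey, red, white, yellow} — 6 values for 6 variables — and yellow appears only in box 4's list, so box 4 = yellow.
box 2 and box 7 between them cover only {black, grey} — a naked pair. Remove those values from box 3, box 5.
So box 3 = red.

red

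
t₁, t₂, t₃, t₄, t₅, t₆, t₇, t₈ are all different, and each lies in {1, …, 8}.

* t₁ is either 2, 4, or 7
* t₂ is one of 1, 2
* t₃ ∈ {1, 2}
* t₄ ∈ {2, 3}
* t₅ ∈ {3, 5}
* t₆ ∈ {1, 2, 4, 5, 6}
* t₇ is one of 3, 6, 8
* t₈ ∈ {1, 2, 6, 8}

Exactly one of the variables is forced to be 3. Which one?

Among the 8 variables, 7 fits only t₁ (and all 8 values in {1, 2, 3, 4, 5, 6, 7, 8} must be used), so t₁ = 7.
Among the 7 still-open variables, 4 fits only t₆ (and all 7 values in {1, 2, 3, 4, 5, 6, 8} must be used), so t₆ = 4.
Among the 6 still-open variables, 5 fits only t₅ (and all 6 values in {1, 2, 3, 5, 6, 8} must be used), so t₅ = 5.
t₂ and t₃ share exactly the 2 values {1, 2}; by pigeonhole those values go to them, so strike 1, 2 from t₄, t₈.
So 3 goes to t₄.

t₄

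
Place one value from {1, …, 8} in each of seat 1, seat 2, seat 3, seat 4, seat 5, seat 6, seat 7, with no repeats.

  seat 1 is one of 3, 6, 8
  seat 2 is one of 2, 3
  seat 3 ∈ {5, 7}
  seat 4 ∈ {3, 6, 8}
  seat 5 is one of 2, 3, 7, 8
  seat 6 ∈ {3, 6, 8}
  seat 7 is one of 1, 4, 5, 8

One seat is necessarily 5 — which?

seat 1, seat 4, seat 6 between them cover only {3, 6, 8} — a naked triple. Remove those values from seat 2, seat 5, seat 7.
seat 2 has just one choice, so seat 2 = 2. Remove 2 from seat 5.
seat 5 must be 7 (only option left). Strike 7 from seat 3.
So 5 goes to seat 3.

seat 3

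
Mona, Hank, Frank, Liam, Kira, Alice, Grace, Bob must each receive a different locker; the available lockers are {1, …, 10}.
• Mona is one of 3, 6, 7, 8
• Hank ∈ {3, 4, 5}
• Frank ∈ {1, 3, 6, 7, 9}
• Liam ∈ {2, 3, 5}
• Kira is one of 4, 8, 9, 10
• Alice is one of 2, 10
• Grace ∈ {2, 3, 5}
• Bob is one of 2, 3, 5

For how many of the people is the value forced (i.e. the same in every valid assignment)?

2

Liam, Grace, Bob between them cover only {2, 3, 5} — a naked triple. Remove those values from Mona, Hank, Frank, Alice.
Hank's domain is down to {4}, so Hank = 4. Strike 4 from Kira.
Alice has just one choice, so Alice = 10. Strike 10 from Kira.
Determined: Hank=4, Alice=10. The other people each still have more than one consistent value. That makes 2.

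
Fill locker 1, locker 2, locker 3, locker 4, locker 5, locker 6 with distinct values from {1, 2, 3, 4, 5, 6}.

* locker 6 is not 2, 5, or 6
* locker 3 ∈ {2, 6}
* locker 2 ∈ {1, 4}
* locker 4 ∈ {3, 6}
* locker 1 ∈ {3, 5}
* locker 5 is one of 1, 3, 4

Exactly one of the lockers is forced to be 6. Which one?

locker 4

The 6 variables together cover exactly {1, 2, 3, 4, 5, 6} — 6 values for 6 variables — and 2 appears only in locker 3's list, so locker 3 = 2.
Among the 5 still-open variables, 5 fits only locker 1 (and all 5 values in {1, 3, 4, 5, 6} must be used), so locker 1 = 5.
Among the 4 still-open variables, 6 fits only locker 4 (and all 4 values in {1, 3, 4, 6} must be used), so locker 4 = 6.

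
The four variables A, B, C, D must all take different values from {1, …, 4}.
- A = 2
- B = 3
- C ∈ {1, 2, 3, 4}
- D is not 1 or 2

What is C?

1

A's domain is down to {2}, so A = 2. Eliminate 2 elsewhere: C.
That leaves B = 3. Remove 3 from C, D.
D's domain is down to {4}, so D = 4. Strike 4 from C.
So C = 1.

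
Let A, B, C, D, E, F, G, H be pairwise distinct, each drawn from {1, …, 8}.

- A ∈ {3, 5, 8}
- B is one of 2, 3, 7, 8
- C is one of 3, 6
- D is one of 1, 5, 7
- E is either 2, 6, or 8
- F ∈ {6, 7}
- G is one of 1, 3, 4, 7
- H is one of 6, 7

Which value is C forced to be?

Among the 8 variables, 4 fits only G (and all 8 values in {1, 2, 3, 4, 5, 6, 7, 8} must be used), so G = 4.
The 7 still-open variables together cover exactly {1, 2, 3, 5, 6, 7, 8} — 7 values for 7 variables — and 1 appears only in D's list, so D = 1.
The 6 still-open variables draw from only 6 values {2, 3, 5, 6, 7, 8}, so each is used; only A can be 5, hence A = 5.
F and H share exactly the 2 values {6, 7}; by pigeonhole those values go to them, so strike 6, 7 from B, C, E.
So C = 3.

3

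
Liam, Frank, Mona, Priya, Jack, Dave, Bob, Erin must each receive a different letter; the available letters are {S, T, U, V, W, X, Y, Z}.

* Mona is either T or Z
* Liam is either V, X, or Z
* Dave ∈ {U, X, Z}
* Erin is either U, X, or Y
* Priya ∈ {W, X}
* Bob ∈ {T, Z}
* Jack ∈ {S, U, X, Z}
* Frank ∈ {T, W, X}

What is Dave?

The 8 variables together cover exactly {S, T, U, V, W, X, Y, Z} — 8 values for 8 variables — and S appears only in Jack's list, so Jack = S.
The 7 still-open variables draw from only 7 values {T, U, V, W, X, Y, Z}, so each is used; only Liam can be V, hence Liam = V.
Among the 6 still-open variables, Y fits only Erin (and all 6 values in {T, U, W, X, Y, Z} must be used), so Erin = Y.
Among the 5 still-open variables, U fits only Dave (and all 5 values in {T, U, W, X, Z} must be used), so Dave = U.

U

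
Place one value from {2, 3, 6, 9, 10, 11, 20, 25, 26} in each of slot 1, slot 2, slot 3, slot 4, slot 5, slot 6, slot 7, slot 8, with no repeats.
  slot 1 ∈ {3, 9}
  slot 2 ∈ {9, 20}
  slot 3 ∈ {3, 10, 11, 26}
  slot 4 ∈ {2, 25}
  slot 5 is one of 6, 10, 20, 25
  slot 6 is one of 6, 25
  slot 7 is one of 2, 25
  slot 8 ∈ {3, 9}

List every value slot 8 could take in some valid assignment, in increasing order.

The 2 variables slot 1 and slot 8 are confined to {3, 9}, which locks those values in; drop them from slot 2, slot 3.
slot 2 must be 20 (only option left). Strike 20 from slot 5.
The 2 variables slot 4 and slot 7 are confined to {2, 25}, which locks those values in; drop them from slot 5, slot 6.
slot 6's domain is down to {6}, so slot 6 = 6. Remove 6 from slot 5.
That leaves slot 5 = 10. Eliminate 10 elsewhere: slot 3.
No further eliminations apply; slot 8 can still be any of 3, 9.

3, 9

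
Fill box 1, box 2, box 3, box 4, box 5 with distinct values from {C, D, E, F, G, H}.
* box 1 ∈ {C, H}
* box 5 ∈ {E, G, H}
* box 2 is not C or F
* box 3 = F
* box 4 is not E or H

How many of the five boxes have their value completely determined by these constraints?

box 3 must be F (only option left). Strike F from box 4.
Determined: box 3=F. The other boxes each still have more than one consistent value. That makes 1.

1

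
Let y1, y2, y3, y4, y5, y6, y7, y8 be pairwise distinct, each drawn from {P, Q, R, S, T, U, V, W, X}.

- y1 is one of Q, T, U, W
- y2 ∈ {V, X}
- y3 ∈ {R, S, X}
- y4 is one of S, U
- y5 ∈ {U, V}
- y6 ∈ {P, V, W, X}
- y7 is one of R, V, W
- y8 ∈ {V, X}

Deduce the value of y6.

y2 and y8 share exactly the 2 values {V, X}; by pigeonhole those values go to them, so strike V, X from y3, y5, y6, y7.
That leaves y5 = U. Remove U from y1, y4.
y4's domain is down to {S}, so y4 = S. Eliminate S elsewhere: y3.
y3 must be R (only option left). Eliminate R elsewhere: y7.
y7's domain is down to {W}, so y7 = W. So y1, y6 can't be W.
So y6 = P.

P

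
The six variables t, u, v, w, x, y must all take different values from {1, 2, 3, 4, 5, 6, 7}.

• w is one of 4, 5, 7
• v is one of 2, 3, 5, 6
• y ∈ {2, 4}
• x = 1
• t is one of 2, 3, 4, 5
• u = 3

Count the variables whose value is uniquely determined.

2

u has just one choice, so u = 3. Strike 3 from t, v.
x must be 1 (only option left).
Determined: u=3, x=1. The other variables each still have more than one consistent value. That makes 2.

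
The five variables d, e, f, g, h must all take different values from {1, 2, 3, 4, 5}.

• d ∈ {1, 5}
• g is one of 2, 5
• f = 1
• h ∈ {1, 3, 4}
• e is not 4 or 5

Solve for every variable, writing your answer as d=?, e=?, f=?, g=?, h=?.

d=5, e=3, f=1, g=2, h=4

f has just one choice, so f = 1. Strike 1 from d, e, h.
d has just one choice, so d = 5. So g can't be 5.
That leaves g = 2. So e can't be 2.
e has just one choice, so e = 3. So h can't be 3.
h's domain is down to {4}, so h = 4.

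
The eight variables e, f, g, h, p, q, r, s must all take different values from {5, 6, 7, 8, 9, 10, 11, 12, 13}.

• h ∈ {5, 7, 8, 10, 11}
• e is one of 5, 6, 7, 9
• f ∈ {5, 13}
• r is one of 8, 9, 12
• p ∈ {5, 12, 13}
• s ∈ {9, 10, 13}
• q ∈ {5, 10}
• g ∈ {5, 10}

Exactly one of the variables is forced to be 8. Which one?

The 2 variables g and q are confined to {5, 10}, which locks those values in; drop them from e, f, h, p, s.
f must be 13 (only option left). Remove 13 from p, s.
p has just one choice, so p = 12. So r can't be 12.
s must be 9 (only option left). Strike 9 from e, r.
So 8 goes to r.

r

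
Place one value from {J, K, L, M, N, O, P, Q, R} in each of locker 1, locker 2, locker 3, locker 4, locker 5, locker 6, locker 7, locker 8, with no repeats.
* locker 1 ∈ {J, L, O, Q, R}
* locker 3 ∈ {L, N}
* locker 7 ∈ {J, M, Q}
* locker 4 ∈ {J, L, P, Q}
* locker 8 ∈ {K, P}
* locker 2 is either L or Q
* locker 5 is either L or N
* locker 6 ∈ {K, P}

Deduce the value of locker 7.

M

The 2 variables locker 3 and locker 5 are confined to {L, N}, which locks those values in; drop them from locker 1, locker 2, locker 4.
locker 2's domain is down to {Q}, so locker 2 = Q. So locker 1, locker 4, locker 7 can't be Q.
locker 6 and locker 8 share exactly the 2 values {K, P}; by pigeonhole those values go to them, so strike K, P from locker 4.
locker 4 has just one choice, so locker 4 = J. Eliminate J elsewhere: locker 1, locker 7.
So locker 7 = M.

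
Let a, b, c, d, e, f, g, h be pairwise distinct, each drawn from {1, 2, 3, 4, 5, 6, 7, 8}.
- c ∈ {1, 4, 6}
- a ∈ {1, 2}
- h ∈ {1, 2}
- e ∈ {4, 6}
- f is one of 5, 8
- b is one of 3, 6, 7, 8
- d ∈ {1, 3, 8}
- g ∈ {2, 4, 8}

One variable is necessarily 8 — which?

The 8 variables draw from only 8 values {1, 2, 3, 4, 5, 6, 7, 8}, so each is used; only f can be 5, hence f = 5.
Among the 7 still-open variables, 7 fits only b (and all 7 values in {1, 2, 3, 4, 6, 7, 8} must be used), so b = 7.
The 6 still-open variables draw from only 6 values {1, 2, 3, 4, 6, 8}, so each is used; only d can be 3, hence d = 3.
The 5 still-open variables draw from only 5 values {1, 2, 4, 6, 8}, so each is used; only g can be 8, hence g = 8.

g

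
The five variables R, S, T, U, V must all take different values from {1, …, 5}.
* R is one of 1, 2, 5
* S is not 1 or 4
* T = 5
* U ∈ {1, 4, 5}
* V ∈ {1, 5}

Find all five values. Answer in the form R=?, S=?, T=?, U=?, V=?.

T's domain is down to {5}, so T = 5. Remove 5 from R, S, U, V.
V must be 1 (only option left). Remove 1 from R, U.
That leaves R = 2. Eliminate 2 elsewhere: S.
S has just one choice, so S = 3.
U has just one choice, so U = 4.

R=2, S=3, T=5, U=4, V=1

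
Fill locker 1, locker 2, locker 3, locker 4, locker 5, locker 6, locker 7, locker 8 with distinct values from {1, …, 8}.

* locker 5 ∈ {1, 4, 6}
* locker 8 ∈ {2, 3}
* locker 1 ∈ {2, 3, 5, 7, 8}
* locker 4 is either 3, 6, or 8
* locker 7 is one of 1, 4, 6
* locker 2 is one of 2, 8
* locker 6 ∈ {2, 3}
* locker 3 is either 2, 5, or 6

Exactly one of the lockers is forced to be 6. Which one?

locker 4

Among the 8 variables, 7 fits only locker 1 (and all 8 values in {1, 2, 3, 4, 5, 6, 7, 8} must be used), so locker 1 = 7.
The 7 still-open variables together cover exactly {1, 2, 3, 4, 5, 6, 8} — 7 values for 7 variables — and 5 appears only in locker 3's list, so locker 3 = 5.
The 2 variables locker 6 and locker 8 are confined to {2, 3}, which locks those values in; drop them from locker 2, locker 4.
locker 2 must be 8 (only option left). So locker 4 can't be 8.
So 6 goes to locker 4.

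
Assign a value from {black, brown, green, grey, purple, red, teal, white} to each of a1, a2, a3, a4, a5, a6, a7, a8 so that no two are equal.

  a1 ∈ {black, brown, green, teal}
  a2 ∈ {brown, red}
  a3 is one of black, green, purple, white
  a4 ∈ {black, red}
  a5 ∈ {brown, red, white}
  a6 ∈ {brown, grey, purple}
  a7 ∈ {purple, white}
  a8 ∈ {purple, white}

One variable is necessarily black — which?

The 8 variables draw from only 8 values {black, brown, green, grey, purple, red, teal, white}, so each is used; only a6 can be grey, hence a6 = grey.
The 7 still-open variables draw from only 7 values {black, brown, green, purple, red, teal, white}, so each is used; only a1 can be teal, hence a1 = teal.
Among the 6 still-open variables, green fits only a3 (and all 6 values in {black, brown, green, purple, red, white} must be used), so a3 = green.
Among the 5 still-open variables, black fits only a4 (and all 5 values in {black, brown, purple, red, white} must be used), so a4 = black.

a4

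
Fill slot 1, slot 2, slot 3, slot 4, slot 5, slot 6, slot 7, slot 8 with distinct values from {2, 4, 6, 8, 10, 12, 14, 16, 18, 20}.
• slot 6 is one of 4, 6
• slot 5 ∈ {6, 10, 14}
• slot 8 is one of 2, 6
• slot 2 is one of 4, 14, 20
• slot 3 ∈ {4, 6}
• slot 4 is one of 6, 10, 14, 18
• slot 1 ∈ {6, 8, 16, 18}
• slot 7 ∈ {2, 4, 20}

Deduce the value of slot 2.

14

The 2 variables slot 3 and slot 6 are confined to {4, 6}, which locks those values in; drop them from slot 1, slot 2, slot 4, slot 5, slot 7, slot 8.
slot 8 has just one choice, so slot 8 = 2. So slot 7 can't be 2.
That leaves slot 7 = 20. So slot 2 can't be 20.
So slot 2 = 14.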